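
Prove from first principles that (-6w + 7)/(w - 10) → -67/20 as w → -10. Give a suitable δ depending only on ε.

Let ε > 0. We want δ > 0 with 0 < |w + 10| < δ ⇒ |(-6w + 7)/(w - 10) + 67/20| < ε.
Combining over a common denominator, (-6w + 7)/(w - 10) + 67/20 = [(-6w + 7)·(-20) − 67·(w - 10)] / [(-20)·(w - 10)] = 53(w + 10) / ((-20)(w - 10)).
So |(-6w + 7)/(w - 10) + 67/20| = 53|w + 10| / (20·|w − 10|).
Restrict δ ≤ 10. Then |w + 10| < 10 gives |w − 10| = |(w + 10) + (-20)| ≥ 20 − 10 = 10.
Hence |(-6w + 7)/(w - 10) + 67/20| < 53|w + 10|/(20·10) = (53/200)|w + 10|, which is < ε once |w + 10| < (200/53)ε.
Take δ = min(10, (200/53)ε). Then 0 < |w + 10| < δ forces both bounds, so |(-6w + 7)/(w - 10) + 67/20| < ε.

δ = min(10, (200/53)ε)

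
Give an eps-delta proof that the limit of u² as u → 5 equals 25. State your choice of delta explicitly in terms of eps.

Fix eps > 0. We seek delta > 0 with 0 < |u − 5| < delta ⇒ |u² − 25| < eps.
Factor: u² − 25 = (u − 5)(u + 5), so |u² − 25| = |u − 5|·|u + 5|.
Impose delta ≤ 1 so that |u| < 6; then |u + 5| ≤ 11.
Hence |u² − 25| ≤ 11|u − 5|, which is < eps once |u − 5| < eps/11.
Take delta = min(1, eps/11). If 0 < |u − 5| < delta then both bounds hold and |u² − 25| ≤ 11|u − 5| < 11·(eps/11) = eps.

delta = min(1, eps/11)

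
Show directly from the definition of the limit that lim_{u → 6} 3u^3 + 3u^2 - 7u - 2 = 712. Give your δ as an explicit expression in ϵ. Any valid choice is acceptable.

Suppose ϵ > 0. We want δ > 0 such that 0 < |u − 6| < δ implies |(3u^3 + 3u^2 - 7u - 2) − 712| < ϵ.
(3u^3 + 3u^2 - 7u - 2) − 712 = 3u^3 + 3u^2 - 7u - 714 = (u − 6)(3u^2 + 21u + 119).
So |(3u^3 + 3u^2 - 7u - 2) − 712| = |u − 6|·|3u^2 + 21u + 119|.
Assume first that |u − 6| < 2, so |u| < 8. Then |3u^2 + 21u + 119| ≤ 3·8^2 + 21·8 + 119 = 479.
Hence |(3u^3 + 3u^2 - 7u - 2) − 712| ≤ 479|u − 6| < ϵ provided |u − 6| < ϵ/479.
Take δ = min(2, ϵ/479). Then 0 < |u − 6| < δ gives both |u − 6| < 2 and |u − 6| < ϵ/479, so |(3u^3 + 3u^2 - 7u - 2) − 712| < ϵ.

δ = min(2, ϵ/479)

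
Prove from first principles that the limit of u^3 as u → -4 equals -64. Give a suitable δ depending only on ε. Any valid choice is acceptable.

δ = min(1, ε/61)

Suppose ε > 0. We seek δ > 0 with 0 < |u + 4| < δ ⇒ |u^3 + 64| < ε.
Factor: u^3 + 64 = (u + 4)(u^2 - 4u + 16), so |u^3 + 64| = |u + 4|·|u^2 - 4u + 16|.
Restrict δ ≤ 1. Then |u + 4| < 1 gives |u| < 5, so by the triangle inequality |u^2 - 4u + 16| ≤ 5^2 + 4·5 + 16 = 61.
Hence |u^3 + 64| ≤ 61|u + 4|, which is < ε once |u + 4| < ε/61.
Take δ = min(1, ε/61). If 0 < |u + 4| < δ then both bounds hold and |u^3 + 64| ≤ 61|u + 4| < 61·(ε/61) = ε.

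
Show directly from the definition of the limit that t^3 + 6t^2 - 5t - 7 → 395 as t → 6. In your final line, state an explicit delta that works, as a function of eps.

Suppose eps > 0. We want delta > 0 such that 0 < |t − 6| < delta implies |(t^3 + 6t^2 - 5t - 7) − 395| < eps.
(t^3 + 6t^2 - 5t - 7) − 395 = t^3 + 6t^2 - 5t - 402 = (t − 6)(t^2 + 12t + 67).
So |(t^3 + 6t^2 - 5t - 7) − 395| = |t − 6|·|t^2 + 12t + 67|.
Assume first that |t − 6| < 1, so |t| < 7. Then |t^2 + 12t + 67| ≤ 7^2 + 12·7 + 67 = 200.
Hence |(t^3 + 6t^2 - 5t - 7) − 395| ≤ 200|t − 6| < eps provided |t − 6| < eps/200.
Choosing delta = min(1, eps/200) ensures both conditions, hence |(t^3 + 6t^2 - 5t - 7) − 395| < eps.

delta = min(1, eps/200)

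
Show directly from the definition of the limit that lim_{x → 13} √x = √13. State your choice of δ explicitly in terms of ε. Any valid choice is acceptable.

δ = min(13, √13·ε)

Fix ε > 0. We want δ > 0 such that 0 < |x − 13| < δ implies |√x − √13| < ε.
Rationalise: √x − √13 = (x − 13)/(√x + √13), so |√x − √13| = |x − 13|/(√x + √13).
Restrict δ ≤ 13 so that |x − 13| < 13 forces x > 0, and then √x + √13 > √13.
Hence |√x − √13| < |x − 13|/√13, which is < ε once |x − 13| < √13·ε.
Take δ = min(13, √13·ε). If 0 < |x − 13| < δ then x > 0 and |√x − √13| < |x − 13|/√13 < ε.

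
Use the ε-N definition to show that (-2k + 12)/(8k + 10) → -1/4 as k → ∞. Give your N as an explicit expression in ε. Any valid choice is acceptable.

N = (29/16)/ε

Let ε > 0. For k ≥ 1, |(-2k + 12)/(8k + 10) + 1/4| = |116|/(8(8k + 10)) = 116/(8(8k + 10)).
Since 8k + 10 ≥ 8k for k ≥ 1, this is ≤ 116/(8·8k) = (29/16)/k.
So |(-2k + 12)/(8k + 10) + 1/4| < ε whenever k > (29/16)/ε.
Take N = (29/16)/ε. If k > N then |(-2k + 12)/(8k + 10) + 1/4| ≤ (29/16)/k < ε.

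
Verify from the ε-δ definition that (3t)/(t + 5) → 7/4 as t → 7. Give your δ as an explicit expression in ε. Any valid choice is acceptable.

δ = min(6, (24/5)ε)

Suppose ε > 0. We want δ > 0 with 0 < |t − 7| < δ ⇒ |(3t)/(t + 5) − (7/4)| < ε.
Combining over a common denominator, (3t)/(t + 5) − (7/4) = [(3t)·12 − 21·(t + 5)] / [12·(t + 5)] = 15(t − 7) / (12(t + 5)).
So |(3t)/(t + 5) − (7/4)| = 15|t − 7| / (12·|t + 5|).
Require δ ≤ 6, so |t + 5| ≥ |12| − |t − 7| > 12 − 6 = 6.
Hence |(3t)/(t + 5) − (7/4)| < 15|t − 7|/(12·6) = (5/24)|t − 7|, which is < ε once |t − 7| < (24/5)ε.
Take δ = min(6, (24/5)ε). Then 0 < |t − 7| < δ forces both bounds, so |(3t)/(t + 5) − (7/4)| < ε.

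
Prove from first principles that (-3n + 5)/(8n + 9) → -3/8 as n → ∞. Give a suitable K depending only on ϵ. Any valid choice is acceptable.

K = (67/64)/ϵ

Let ϵ > 0. For n ≥ 1, |(-3n + 5)/(8n + 9) + 3/8| = |67|/(8(8n + 9)) = 67/(8(8n + 9)).
Since 8n + 9 ≥ 8n for n ≥ 1, this is ≤ 67/(8·8n) = (67/64)/n.
So |(-3n + 5)/(8n + 9) + 3/8| < ϵ whenever n > (67/64)/ϵ.
Take K = (67/64)/ϵ. If n > K then |(-3n + 5)/(8n + 9) + 3/8| ≤ (67/64)/n < ϵ.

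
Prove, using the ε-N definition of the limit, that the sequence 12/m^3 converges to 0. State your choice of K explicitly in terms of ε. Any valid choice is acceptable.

Let ε > 0 be given. For m ≥ 1, |12/m^3 − 0| = 12/m^3.
12/m^3 < ε ⇔ m^3 > 12/ε ⇔ m > (12/ε)^{1/3}.
Take K = (12/ε)^{1/3}. Then m > K implies 12/m^3 < ε.

K = (12/ε)^{1/3}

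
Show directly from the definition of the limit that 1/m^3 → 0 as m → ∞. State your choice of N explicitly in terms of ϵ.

N = (1/ϵ)^{1/3}

Suppose ϵ > 0. For m ≥ 1, |1/m^3 − 0| = 1/m^3.
1/m^3 < ϵ ⇔ m^3 > 1/ϵ ⇔ m > (1/ϵ)^{1/3}.
Take N = (1/ϵ)^{1/3}. Then m > N implies 1/m^3 < ϵ.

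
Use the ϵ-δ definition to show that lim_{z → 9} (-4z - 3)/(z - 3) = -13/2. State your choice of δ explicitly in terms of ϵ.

δ = min(3, (6/5)ϵ)

Let ϵ > 0 be given. We want δ > 0 with 0 < |z − 9| < δ ⇒ |(-4z - 3)/(z - 3) + 13/2| < ϵ.
Combining over a common denominator, (-4z - 3)/(z - 3) + 13/2 = [(-4z - 3)·6 − (-39)·(z - 3)] / [6·(z - 3)] = 15(z − 9) / (6(z - 3)).
So |(-4z - 3)/(z - 3) + 13/2| = 15|z − 9| / (6·|z − 3|).
Require δ ≤ 3, so |z − 3| ≥ |6| − |z − 9| > 6 − 3 = 3.
Hence |(-4z - 3)/(z - 3) + 13/2| < 15|z − 9|/(6·3) = (5/6)|z − 9|, which is < ϵ once |z − 9| < (6/5)ϵ.
Take δ = min(3, (6/5)ϵ). Then 0 < |z − 9| < δ forces both bounds, so |(-4z - 3)/(z - 3) + 13/2| < ϵ.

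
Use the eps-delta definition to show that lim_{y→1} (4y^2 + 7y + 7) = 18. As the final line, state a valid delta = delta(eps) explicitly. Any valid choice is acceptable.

delta = min(1, eps/19)

Fix eps > 0. We want delta > 0 such that 0 < |y − 1| < delta implies |(4y^2 + 7y + 7) − 18| < eps.
(4y^2 + 7y + 7) − 18 = 4y^2 + 7y - 11 = (y − 1)(4y + 11).
So |(4y^2 + 7y + 7) − 18| = |y − 1|·|4y + 11|.
Require delta ≤ 1. Then |y − 1| < 1 gives |y| < 2, and by the triangle inequality |4y + 11| ≤ 4·2 + 11 = 19.
Hence |(4y^2 + 7y + 7) − 18| ≤ 19|y − 1| < eps provided |y − 1| < eps/19.
Choosing delta = min(1, eps/19) ensures both conditions, hence |(4y^2 + 7y + 7) − 18| < eps.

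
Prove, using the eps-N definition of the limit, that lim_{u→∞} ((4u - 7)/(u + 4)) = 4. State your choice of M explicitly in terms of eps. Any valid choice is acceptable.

M = 23/eps

Suppose eps > 0. We seek M > 0 such that u > M implies |(4u - 7)/(u + 4) − 4| < eps.
(4u - 7)/(u + 4) − 4 = ((4u - 7) − 4(u + 4)) / ((u + 4)) = -23/((u + 4)).
For u > 0 we have u + 4 > u, so |(4u - 7)/(u + 4) − 4| = 23/((u + 4)) < 23/(u) = 23/u.
Thus |(4u - 7)/(u + 4) − 4| < eps whenever u > 23/eps.
Take M = 23/eps. If u > M then |(4u - 7)/(u + 4) − 4| < 23/u < eps.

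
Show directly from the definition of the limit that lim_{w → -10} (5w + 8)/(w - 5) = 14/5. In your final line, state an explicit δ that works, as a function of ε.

δ = min(15/2, (75/22)ε)

Let ε > 0. We want δ > 0 with 0 < |w + 10| < δ ⇒ |(5w + 8)/(w - 5) − (14/5)| < ε.
Combining over a common denominator, (5w + 8)/(w - 5) − (14/5) = [(5w + 8)·(-15) − (-42)·(w - 5)] / [(-15)·(w - 5)] = -33(w + 10) / ((-15)(w - 5)).
So |(5w + 8)/(w - 5) − (14/5)| = 33|w + 10| / (15·|w − 5|).
Require δ ≤ 15/2, so |w − 5| ≥ |-15| − |w + 10| > 15 − 15/2 = 15/2.
Hence |(5w + 8)/(w - 5) − (14/5)| < 33|w + 10|/(15·(15/2)) = (22/75)|w + 10|, which is < ε once |w + 10| < (75/22)ε.
Take δ = min(15/2, (75/22)ε). Then 0 < |w + 10| < δ forces both bounds, so |(5w + 8)/(w - 5) − (14/5)| < ε.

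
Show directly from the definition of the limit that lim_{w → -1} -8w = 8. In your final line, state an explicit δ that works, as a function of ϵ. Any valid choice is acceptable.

Let ϵ > 0. We need δ > 0 so that 0 < |w + 1| < δ implies |(-8w) − 8| < ϵ.
|(-8w) − 8| = |-8w - 8| = 8|w + 1|.
So 8|w + 1| < ϵ exactly when |w + 1| < ϵ/8.
Take δ = ϵ/8. If 0 < |w + 1| < δ then |(-8w) − 8| = 8|w + 1| < 8·(ϵ/8) = ϵ.

δ = ϵ/8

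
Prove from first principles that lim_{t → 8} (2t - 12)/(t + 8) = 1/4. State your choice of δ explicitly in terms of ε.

δ = min(8, (32/7)ε)

Fix ε > 0. We want δ > 0 with 0 < |t − 8| < δ ⇒ |(2t - 12)/(t + 8) − (1/4)| < ε.
Combining over a common denominator, (2t - 12)/(t + 8) − (1/4) = [(2t - 12)·16 − 4·(t + 8)] / [16·(t + 8)] = 28(t − 8) / (16(t + 8)).
So |(2t - 12)/(t + 8) − (1/4)| = 28|t − 8| / (16·|t + 8|).
Restrict δ ≤ 8. Then |t − 8| < 8 gives |t + 8| = |(t − 8) + 16| ≥ 16 − 8 = 8.
Hence |(2t - 12)/(t + 8) − (1/4)| < 28|t − 8|/(16·8) = (7/32)|t − 8|, which is < ε once |t − 8| < (32/7)ε.
Take δ = min(8, (32/7)ε). Then 0 < |t − 8| < δ forces both bounds, so |(2t - 12)/(t + 8) − (1/4)| < ε.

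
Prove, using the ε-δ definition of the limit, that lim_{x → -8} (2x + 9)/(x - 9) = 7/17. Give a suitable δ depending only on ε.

Fix ε > 0. We want δ > 0 with 0 < |x + 8| < δ ⇒ |(2x + 9)/(x - 9) − (7/17)| < ε.
Combining over a common denominator, (2x + 9)/(x - 9) − (7/17) = [(2x + 9)·(-17) − (-7)·(x - 9)] / [(-17)·(x - 9)] = -27(x + 8) / ((-17)(x - 9)).
So |(2x + 9)/(x - 9) − (7/17)| = 27|x + 8| / (17·|x − 9|).
Restrict δ ≤ 17/2. Then |x + 8| < 17/2 gives |x − 9| = |(x + 8) + (-17)| ≥ 17 − 17/2 = 17/2.
Hence |(2x + 9)/(x - 9) − (7/17)| < 27|x + 8|/(17·(17/2)) = (54/289)|x + 8|, which is < ε once |x + 8| < (289/54)ε.
Take δ = min(17/2, (289/54)ε). Then 0 < |x + 8| < δ forces both bounds, so |(2x + 9)/(x - 9) − (7/17)| < ε.

δ = min(17/2, (289/54)ε)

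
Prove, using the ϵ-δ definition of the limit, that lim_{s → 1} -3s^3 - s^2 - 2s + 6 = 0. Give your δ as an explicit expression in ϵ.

Let ϵ > 0 be given. We want δ > 0 such that 0 < |s − 1| < δ implies |(-3s^3 - s^2 - 2s + 6)| < ϵ.
(-3s^3 - s^2 - 2s + 6) = -3s^3 - s^2 - 2s + 6 = (s − 1)(-3s^2 - 4s - 6).
So |(-3s^3 - s^2 - 2s + 6)| = |s − 1|·|-3s^2 - 4s - 6|.
Require δ ≤ 1. Then |s − 1| < 1 gives |s| < 2, and by the triangle inequality |-3s^2 - 4s - 6| ≤ 3·2^2 + 4·2 + 6 = 26.
Hence |(-3s^3 - s^2 - 2s + 6)| ≤ 26|s − 1| < ϵ provided |s − 1| < ϵ/26.
Take δ = min(1, ϵ/26). Then 0 < |s − 1| < δ gives both |s − 1| < 1 and |s − 1| < ϵ/26, so |(-3s^3 - s^2 - 2s + 6)| < ϵ.

δ = min(1, ϵ/26)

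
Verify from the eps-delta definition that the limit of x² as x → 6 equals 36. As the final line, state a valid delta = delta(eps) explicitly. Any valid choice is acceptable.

delta = min(1, eps/13)

Let eps > 0. We seek delta > 0 with 0 < |x − 6| < delta ⇒ |x² − 36| < eps.
Factor: x² − 36 = (x − 6)(x + 6), so |x² − 36| = |x − 6|·|x + 6|.
Restrict delta ≤ 1. Then |x − 6| < 1 gives |x| < 7, so by the triangle inequality |x + 6| ≤ 7 + 6 = 13.
Hence |x² − 36| ≤ 13|x − 6|, which is < eps once |x − 6| < eps/13.
Take delta = min(1, eps/13). If 0 < |x − 6| < delta then both bounds hold and |x² − 36| ≤ 13|x − 6| < 13·(eps/13) = eps.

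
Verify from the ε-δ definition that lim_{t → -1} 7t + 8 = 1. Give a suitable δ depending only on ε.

Fix ε > 0. We need δ > 0 so that 0 < |t + 1| < δ implies |(7t + 8) − 1| < ε.
|(7t + 8) − 1| = |7t + 7| = 7|t + 1|.
So 7|t + 1| < ε exactly when |t + 1| < ε/7.
Choosing δ = ε/7 gives |(7t + 8) − 1| = 7|t + 1| < ε whenever |t + 1| < δ.

δ = ε/7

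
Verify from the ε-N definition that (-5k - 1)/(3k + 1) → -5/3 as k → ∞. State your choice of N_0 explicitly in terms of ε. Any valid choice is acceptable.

N_0 = (2/9)/ε

Suppose ε > 0. For k ≥ 1, |(-5k - 1)/(3k + 1) + 5/3| = |2|/(3(3k + 1)) = 2/(3(3k + 1)).
Since 3k + 1 ≥ 3k for k ≥ 1, this is ≤ 2/(3·3k) = (2/9)/k.
So |(-5k - 1)/(3k + 1) + 5/3| < ε whenever k > (2/9)/ε.
Take N_0 = (2/9)/ε. If k > N_0 then |(-5k - 1)/(3k + 1) + 5/3| ≤ (2/9)/k < ε.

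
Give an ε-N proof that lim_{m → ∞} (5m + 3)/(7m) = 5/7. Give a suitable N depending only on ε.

N = (3/7)/ε

Let ε > 0. For m ≥ 1, |(5m + 3)/(7m) − (5/7)| = |21|/(7(7m)) = 21/(7(7m)).
Since 7m ≥ 7m for m ≥ 1, this is ≤ 21/(7·7m) = (3/7)/m.
So |(5m + 3)/(7m) − (5/7)| < ε whenever m > (3/7)/ε.
Take N = (3/7)/ε. If m > N then |(5m + 3)/(7m) − (5/7)| ≤ (3/7)/m < ε.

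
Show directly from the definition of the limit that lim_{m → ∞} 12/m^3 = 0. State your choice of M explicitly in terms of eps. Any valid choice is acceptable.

Fix eps > 0. For m ≥ 1, |12/m^3 − 0| = 12/m^3.
12/m^3 < eps ⇔ m^3 > 12/eps ⇔ m > (12/eps)^{1/3}.
Take M = (12/eps)^{1/3}. Then m > M implies 12/m^3 < eps.

M = (12/eps)^{1/3}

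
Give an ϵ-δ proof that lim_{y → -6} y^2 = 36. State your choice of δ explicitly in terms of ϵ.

δ = min(1, ϵ/13)

Fix ϵ > 0. We seek δ > 0 with 0 < |y + 6| < δ ⇒ |y^2 − 36| < ϵ.
Factor: y^2 − 36 = (y + 6)(y - 6), so |y^2 − 36| = |y + 6|·|y - 6|.
Impose δ ≤ 1 so that |y| < 7; then |y - 6| ≤ 13.
Hence |y^2 − 36| ≤ 13|y + 6|, which is < ϵ once |y + 6| < ϵ/13.
Take δ = min(1, ϵ/13). If 0 < |y + 6| < δ then both bounds hold and |y^2 − 36| ≤ 13|y + 6| < 13·(ϵ/13) = ϵ.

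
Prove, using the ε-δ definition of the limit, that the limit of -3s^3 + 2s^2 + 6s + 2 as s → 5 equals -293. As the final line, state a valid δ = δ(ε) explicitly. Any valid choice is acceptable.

Let ε > 0 be given. We want δ > 0 such that 0 < |s − 5| < δ implies |(-3s^3 + 2s^2 + 6s + 2) + 293| < ε.
(-3s^3 + 2s^2 + 6s + 2) + 293 = -3s^3 + 2s^2 + 6s + 295 = (s − 5)(-3s^2 - 13s - 59).
So |(-3s^3 + 2s^2 + 6s + 2) + 293| = |s − 5|·|-3s^2 - 13s - 59|.
Require δ ≤ 1. Then |s − 5| < 1 gives |s| < 6, and by the triangle inequality |-3s^2 - 13s - 59| ≤ 3·6^2 + 13·6 + 59 = 245.
Hence |(-3s^3 + 2s^2 + 6s + 2) + 293| ≤ 245|s − 5| < ε provided |s − 5| < ε/245.
Take δ = min(1, ε/245). Then 0 < |s − 5| < δ gives both |s − 5| < 1 and |s − 5| < ε/245, so |(-3s^3 + 2s^2 + 6s + 2) + 293| < ε.

δ = min(1, ε/245)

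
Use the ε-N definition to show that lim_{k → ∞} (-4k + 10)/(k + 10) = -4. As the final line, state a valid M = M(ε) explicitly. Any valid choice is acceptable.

Fix ε > 0. For k ≥ 1, |(-4k + 10)/(k + 10) + 4| = |50|/((k + 10)) = 50/((k + 10)).
Since k + 10 ≥ k for k ≥ 1, this is ≤ 50/(k) = 50/k.
So |(-4k + 10)/(k + 10) + 4| < ε whenever k > 50/ε.
Take M = 50/ε. If k > M then |(-4k + 10)/(k + 10) + 4| ≤ 50/k < ε.

M = 50/ε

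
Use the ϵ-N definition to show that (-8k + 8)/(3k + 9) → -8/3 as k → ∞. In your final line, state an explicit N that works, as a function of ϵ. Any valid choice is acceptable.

N = (32/3)/ϵ

Let ϵ > 0 be given. For k ≥ 1, |(-8k + 8)/(3k + 9) + 8/3| = |96|/(3(3k + 9)) = 96/(3(3k + 9)).
Since 3k + 9 ≥ 3k for k ≥ 1, this is ≤ 96/(3·3k) = (32/3)/k.
So |(-8k + 8)/(3k + 9) + 8/3| < ϵ whenever k > (32/3)/ϵ.
Take N = (32/3)/ϵ. If k > N then |(-8k + 8)/(3k + 9) + 8/3| ≤ (32/3)/k < ϵ.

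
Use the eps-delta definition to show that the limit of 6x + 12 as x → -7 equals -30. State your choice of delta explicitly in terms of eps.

Let eps > 0. We need delta > 0 so that 0 < |x + 7| < delta implies |(6x + 12) + 30| < eps.
|(6x + 12) + 30| = |6x + 42| = 6|x + 7|.
Thus it suffices that |x + 7| < eps/6.
Choosing delta = eps/6 gives |(6x + 12) + 30| = 6|x + 7| < eps whenever |x + 7| < delta.

delta = eps/6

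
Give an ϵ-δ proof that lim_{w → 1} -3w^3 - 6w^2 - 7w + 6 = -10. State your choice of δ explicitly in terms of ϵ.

δ = min(2, ϵ/70)

Suppose ϵ > 0. We want δ > 0 such that 0 < |w − 1| < δ implies |(-3w^3 - 6w^2 - 7w + 6) + 10| < ϵ.
(-3w^3 - 6w^2 - 7w + 6) + 10 = -3w^3 - 6w^2 - 7w + 16 = (w − 1)(-3w^2 - 9w - 16).
So |(-3w^3 - 6w^2 - 7w + 6) + 10| = |w − 1|·|-3w^2 - 9w - 16|.
Assume first that |w − 1| < 2, so |w| < 3. Then |-3w^2 - 9w - 16| ≤ 3·3^2 + 9·3 + 16 = 70.
Hence |(-3w^3 - 6w^2 - 7w + 6) + 10| ≤ 70|w − 1| < ϵ provided |w − 1| < ϵ/70.
Choosing δ = min(2, ϵ/70) ensures both conditions, hence |(-3w^3 - 6w^2 - 7w + 6) + 10| < ϵ.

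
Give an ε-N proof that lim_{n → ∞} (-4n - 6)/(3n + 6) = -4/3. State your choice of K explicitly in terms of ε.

K = (2/3)/ε

Fix ε > 0. For n ≥ 1, |(-4n - 6)/(3n + 6) + 4/3| = |6|/(3(3n + 6)) = 6/(3(3n + 6)).
Since 3n + 6 ≥ 3n for n ≥ 1, this is ≤ 6/(3·3n) = (2/3)/n.
So |(-4n - 6)/(3n + 6) + 4/3| < ε whenever n > (2/3)/ε.
Take K = (2/3)/ε. If n > K then |(-4n - 6)/(3n + 6) + 4/3| ≤ (2/3)/n < ε.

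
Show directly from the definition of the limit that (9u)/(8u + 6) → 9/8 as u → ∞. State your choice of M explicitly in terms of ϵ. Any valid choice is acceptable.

M = (27/32)/ϵ

Let ϵ > 0. We seek M > 0 such that u > M implies |(9u)/(8u + 6) − (9/8)| < ϵ.
(9u)/(8u + 6) − (9/8) = (8(9u) − 9(8u + 6)) / (8(8u + 6)) = -54/(8(8u + 6)).
For u > 0 we have 8u + 6 > 8u, so |(9u)/(8u + 6) − (9/8)| = 54/(8(8u + 6)) < 54/(8·8u) = (27/32)/u.
Thus |(9u)/(8u + 6) − (9/8)| < ϵ whenever u > (27/32)/ϵ.
Take M = (27/32)/ϵ. If u > M then |(9u)/(8u + 6) − (9/8)| < (27/32)/u < ϵ.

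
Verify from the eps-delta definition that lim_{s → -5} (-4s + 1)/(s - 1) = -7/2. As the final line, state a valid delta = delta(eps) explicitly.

delta = min(3, 6eps)

Let eps > 0. We want delta > 0 with 0 < |s + 5| < delta ⇒ |(-4s + 1)/(s - 1) + 7/2| < eps.
Combining over a common denominator, (-4s + 1)/(s - 1) + 7/2 = [(-4s + 1)·(-6) − 21·(s - 1)] / [(-6)·(s - 1)] = 3(s + 5) / ((-6)(s - 1)).
So |(-4s + 1)/(s - 1) + 7/2| = 3|s + 5| / (6·|s − 1|).
Require delta ≤ 3, so |s − 1| ≥ |-6| − |s + 5| > 6 − 3 = 3.
Hence |(-4s + 1)/(s - 1) + 7/2| < 3|s + 5|/(6·3) = (1/6)|s + 5|, which is < eps once |s + 5| < 6eps.
Take delta = min(3, 6eps). Then 0 < |s + 5| < delta forces both bounds, so |(-4s + 1)/(s - 1) + 7/2| < eps.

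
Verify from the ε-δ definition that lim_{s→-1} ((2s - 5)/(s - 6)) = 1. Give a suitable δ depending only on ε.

Fix ε > 0. We want δ > 0 with 0 < |s + 1| < δ ⇒ |(2s - 5)/(s - 6) − 1| < ε.
Combining over a common denominator, (2s - 5)/(s - 6) − 1 = [(2s - 5)·(-7) − (-7)·(s - 6)] / [(-7)·(s - 6)] = -7(s + 1) / ((-7)(s - 6)).
So |(2s - 5)/(s - 6) − 1| = 7|s + 1| / (7·|s − 6|).
Require δ ≤ 7/2, so |s − 6| ≥ |-7| − |s + 1| > 7 − 7/2 = 7/2.
Hence |(2s - 5)/(s - 6) − 1| < 7|s + 1|/(7·(7/2)) = (2/7)|s + 1|, which is < ε once |s + 1| < (7/2)ε.
Take δ = min(7/2, (7/2)ε). Then 0 < |s + 1| < δ forces both bounds, so |(2s - 5)/(s - 6) − 1| < ε.

δ = min(7/2, (7/2)ε)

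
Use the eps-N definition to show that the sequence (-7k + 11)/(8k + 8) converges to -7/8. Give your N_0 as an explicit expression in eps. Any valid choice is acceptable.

N_0 = (9/4)/eps

Let eps > 0. For k ≥ 1, |(-7k + 11)/(8k + 8) + 7/8| = |144|/(8(8k + 8)) = 144/(8(8k + 8)).
Since 8k + 8 ≥ 8k for k ≥ 1, this is ≤ 144/(8·8k) = (9/4)/k.
So |(-7k + 11)/(8k + 8) + 7/8| < eps whenever k > (9/4)/eps.
Take N_0 = (9/4)/eps. If k > N_0 then |(-7k + 11)/(8k + 8) + 7/8| ≤ (9/4)/k < eps.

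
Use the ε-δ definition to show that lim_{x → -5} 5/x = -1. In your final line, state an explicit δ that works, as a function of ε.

δ = min(5/2, (5/2)ε)

Fix ε > 0. We seek δ > 0 such that 0 < |x + 5| < δ implies |5/x + 1| < ε.
|5/x + 1| = 5·|-5 − x|/(5·|x|) = 5|x + 5|/(5|x|).
Require δ ≤ 5/2 so that |x| > 5 − 5/2 = 5/2, hence 5|x| > 25/2.
Then |5/x + 1| < 5|x + 5|/(25/2), which is < ε when |x + 5| < (5/2)ε.
Take δ = min(5/2, (5/2)ε). Then 0 < |x + 5| < δ gives both |x + 5| < 5/2 and |x + 5| < (5/2)ε, so |5/x + 1| < ε.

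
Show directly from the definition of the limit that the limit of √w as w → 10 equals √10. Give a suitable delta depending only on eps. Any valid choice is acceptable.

delta = min(10, √10·eps)

Suppose eps > 0. We want delta > 0 such that 0 < |w − 10| < delta implies |√w − √10| < eps.
Rationalise: √w − √10 = (w − 10)/(√w + √10), so |√w − √10| = |w − 10|/(√w + √10).
Restrict delta ≤ 10 so that |w − 10| < 10 forces w > 0, and then √w + √10 > √10.
Hence |√w − √10| < |w − 10|/√10, which is < eps once |w − 10| < √10·eps.
Take delta = min(10, √10·eps). If 0 < |w − 10| < delta then w > 0 and |√w − √10| < |w − 10|/√10 < eps.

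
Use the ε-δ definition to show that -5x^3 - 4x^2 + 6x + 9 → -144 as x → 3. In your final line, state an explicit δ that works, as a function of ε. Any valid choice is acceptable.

δ = min(1, ε/207)

Let ε > 0 be given. We want δ > 0 such that 0 < |x − 3| < δ implies |(-5x^3 - 4x^2 + 6x + 9) + 144| < ε.
(-5x^3 - 4x^2 + 6x + 9) + 144 = -5x^3 - 4x^2 + 6x + 153 = (x − 3)(-5x^2 - 19x - 51).
So |(-5x^3 - 4x^2 + 6x + 9) + 144| = |x − 3|·|-5x^2 - 19x - 51|.
Require δ ≤ 1. Then |x − 3| < 1 gives |x| < 4, and by the triangle inequality |-5x^2 - 19x - 51| ≤ 5·4^2 + 19·4 + 51 = 207.
Hence |(-5x^3 - 4x^2 + 6x + 9) + 144| ≤ 207|x − 3| < ε provided |x − 3| < ε/207.
Choosing δ = min(1, ε/207) ensures both conditions, hence |(-5x^3 - 4x^2 + 6x + 9) + 144| < ε.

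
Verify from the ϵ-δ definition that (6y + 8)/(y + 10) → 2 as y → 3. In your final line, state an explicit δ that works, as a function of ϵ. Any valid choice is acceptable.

δ = min(13/2, (13/8)ϵ)

Suppose ϵ > 0. We want δ > 0 with 0 < |y − 3| < δ ⇒ |(6y + 8)/(y + 10) − 2| < ϵ.
Combining over a common denominator, (6y + 8)/(y + 10) − 2 = [(6y + 8)·13 − 26·(y + 10)] / [13·(y + 10)] = 52(y − 3) / (13(y + 10)).
So |(6y + 8)/(y + 10) − 2| = 52|y − 3| / (13·|y + 10|).
Restrict δ ≤ 13/2. Then |y − 3| < 13/2 gives |y + 10| = |(y − 3) + 13| ≥ 13 − 13/2 = 13/2.
Hence |(6y + 8)/(y + 10) − 2| < 52|y − 3|/(13·(13/2)) = (8/13)|y − 3|, which is < ϵ once |y − 3| < (13/8)ϵ.
Take δ = min(13/2, (13/8)ϵ). Then 0 < |y − 3| < δ forces both bounds, so |(6y + 8)/(y + 10) − 2| < ϵ.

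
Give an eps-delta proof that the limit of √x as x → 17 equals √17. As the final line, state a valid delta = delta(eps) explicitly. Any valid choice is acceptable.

delta = min(17, √17·eps)

Let eps > 0 be given. We want delta > 0 such that 0 < |x − 17| < delta implies |√x − √17| < eps.
Rationalise: √x − √17 = (x − 17)/(√x + √17), so |√x − √17| = |x − 17|/(√x + √17).
Restrict delta ≤ 17 so that |x − 17| < 17 forces x > 0, and then √x + √17 > √17.
Hence |√x − √17| < |x − 17|/√17, which is < eps once |x − 17| < √17·eps.
Take delta = min(17, √17·eps). If 0 < |x − 17| < delta then x > 0 and |√x − √17| < |x − 17|/√17 < eps.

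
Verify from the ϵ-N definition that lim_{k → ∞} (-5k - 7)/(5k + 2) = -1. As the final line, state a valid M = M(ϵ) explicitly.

Suppose ϵ > 0. For k ≥ 1, |(-5k - 7)/(5k + 2) + 1| = |-25|/(5(5k + 2)) = 25/(5(5k + 2)).
Since 5k + 2 ≥ 5k for k ≥ 1, this is ≤ 25/(5·5k) = 1/k.
So |(-5k - 7)/(5k + 2) + 1| < ϵ whenever k > 1/ϵ.
Take M = 1/ϵ. If k > M then |(-5k - 7)/(5k + 2) + 1| ≤ 1/k < ϵ.

M = 1/ϵ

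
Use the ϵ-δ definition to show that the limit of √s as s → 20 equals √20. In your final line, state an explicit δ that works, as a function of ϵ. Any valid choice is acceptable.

Let ϵ > 0. We want δ > 0 such that 0 < |s − 20| < δ implies |√s − √20| < ϵ.
Rationalise: √s − √20 = (s − 20)/(√s + √20), so |√s − √20| = |s − 20|/(√s + √20).
Restrict δ ≤ 20 so that |s − 20| < 20 forces s > 0, and then √s + √20 > √20.
Hence |√s − √20| < |s − 20|/√20, which is < ϵ once |s − 20| < √20·ϵ.
Take δ = min(20, √20·ϵ). If 0 < |s − 20| < δ then s > 0 and |√s − √20| < |s − 20|/√20 < ϵ.

δ = min(20, √20·ϵ)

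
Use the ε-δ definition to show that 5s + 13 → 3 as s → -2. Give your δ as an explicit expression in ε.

Let ε > 0 be given. We need δ > 0 so that 0 < |s + 2| < δ implies |(5s + 13) − 3| < ε.
|(5s + 13) − 3| = |5s + 10| = 5|s + 2|.
Thus it suffices that |s + 2| < ε/5.
Take δ = ε/5. If 0 < |s + 2| < δ then |(5s + 13) − 3| = 5|s + 2| < 5·(ε/5) = ε.

δ = ε/5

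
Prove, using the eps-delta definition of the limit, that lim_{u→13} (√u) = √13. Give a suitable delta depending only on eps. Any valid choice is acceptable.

delta = min(13, √13·eps)

Fix eps > 0. We want delta > 0 such that 0 < |u − 13| < delta implies |√u − √13| < eps.
Multiplying by the conjugate, |√u − √13| = |u − 13|/(√u + √13).
Restrict delta ≤ 13 so that |u − 13| < 13 forces u > 0, and then √u + √13 > √13.
Hence |√u − √13| < |u − 13|/√13, which is < eps once |u − 13| < √13·eps.
Take delta = min(13, √13·eps). If 0 < |u − 13| < delta then u > 0 and |√u − √13| < |u − 13|/√13 < eps.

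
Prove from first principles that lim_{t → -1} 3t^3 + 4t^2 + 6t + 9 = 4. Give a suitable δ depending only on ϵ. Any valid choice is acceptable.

Let ϵ > 0. We want δ > 0 such that 0 < |t + 1| < δ implies |(3t^3 + 4t^2 + 6t + 9) − 4| < ϵ.
(3t^3 + 4t^2 + 6t + 9) − 4 = 3t^3 + 4t^2 + 6t + 5 = (t + 1)(3t^2 + t + 5).
So |(3t^3 + 4t^2 + 6t + 9) − 4| = |t + 1|·|3t^2 + t + 5|.
Assume first that |t + 1| < 2, so |t| < 3. Then |3t^2 + t + 5| ≤ 3·3^2 + 3 + 5 = 35.
Hence |(3t^3 + 4t^2 + 6t + 9) − 4| ≤ 35|t + 1| < ϵ provided |t + 1| < ϵ/35.
Choosing δ = min(2, ϵ/35) ensures both conditions, hence |(3t^3 + 4t^2 + 6t + 9) − 4| < ϵ.

δ = min(2, ϵ/35)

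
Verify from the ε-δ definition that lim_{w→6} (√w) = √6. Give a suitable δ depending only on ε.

δ = min(6, √6·ε)

Let ε > 0 be given. We want δ > 0 such that 0 < |w − 6| < δ implies |√w − √6| < ε.
Rationalise: √w − √6 = (w − 6)/(√w + √6), so |√w − √6| = |w − 6|/(√w + √6).
Restrict δ ≤ 6 so that |w − 6| < 6 forces w > 0, and then √w + √6 > √6.
Hence |√w − √6| < |w − 6|/√6, which is < ε once |w − 6| < √6·ε.
Take δ = min(6, √6·ε). If 0 < |w − 6| < δ then w > 0 and |√w − √6| < |w − 6|/√6 < ε.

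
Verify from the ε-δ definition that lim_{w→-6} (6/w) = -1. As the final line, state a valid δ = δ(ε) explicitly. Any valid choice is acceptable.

Fix ε > 0. We seek δ > 0 such that 0 < |w + 6| < δ implies |6/w + 1| < ε.
|6/w + 1| = 6·|-6 − w|/(6·|w|) = 6|w + 6|/(6|w|).
Require δ ≤ 3 so that |w| > 6 − 3 = 3, hence 6|w| > 18.
Then |6/w + 1| < 6|w + 6|/18, which is < ε when |w + 6| < 3ε.
Take δ = min(3, 3ε). Then 0 < |w + 6| < δ gives both |w + 6| < 3 and |w + 6| < 3ε, so |6/w + 1| < ε.

δ = min(3, 3ε)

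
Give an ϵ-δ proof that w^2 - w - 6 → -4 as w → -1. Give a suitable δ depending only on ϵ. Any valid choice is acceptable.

δ = min(2, ϵ/5)

Let ϵ > 0. We want δ > 0 such that 0 < |w + 1| < δ implies |(w^2 - w - 6) + 4| < ϵ.
(w^2 - w - 6) + 4 = w^2 - w - 2 = (w + 1)(w - 2).
So |(w^2 - w - 6) + 4| = |w + 1|·|w - 2|.
Require δ ≤ 2. Then |w + 1| < 2 gives |w| < 3, and by the triangle inequality |w - 2| ≤ 3 + 2 = 5.
Hence |(w^2 - w - 6) + 4| ≤ 5|w + 1| < ϵ provided |w + 1| < ϵ/5.
Take δ = min(2, ϵ/5). Then 0 < |w + 1| < δ gives both |w + 1| < 2 and |w + 1| < ϵ/5, so |(w^2 - w - 6) + 4| < ϵ.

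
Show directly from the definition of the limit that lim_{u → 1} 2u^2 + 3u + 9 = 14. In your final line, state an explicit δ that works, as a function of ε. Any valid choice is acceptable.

Let ε > 0. We want δ > 0 such that 0 < |u − 1| < δ implies |(2u^2 + 3u + 9) − 14| < ε.
(2u^2 + 3u + 9) − 14 = 2u^2 + 3u - 5 = (u − 1)(2u + 5).
So |(2u^2 + 3u + 9) − 14| = |u − 1|·|2u + 5|.
Assume first that |u − 1| < 2, so |u| < 3. Then |2u + 5| ≤ 2·3 + 5 = 11.
Hence |(2u^2 + 3u + 9) − 14| ≤ 11|u − 1| < ε provided |u − 1| < ε/11.
Choosing δ = min(2, ε/11) ensures both conditions, hence |(2u^2 + 3u + 9) − 14| < ε.

δ = min(2, ε/11)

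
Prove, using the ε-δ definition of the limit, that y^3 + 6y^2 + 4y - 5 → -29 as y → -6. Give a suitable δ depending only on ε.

δ = min(2, ε/68)

Fix ε > 0. We want δ > 0 such that 0 < |y + 6| < δ implies |(y^3 + 6y^2 + 4y - 5) + 29| < ε.
(y^3 + 6y^2 + 4y - 5) + 29 = y^3 + 6y^2 + 4y + 24 = (y + 6)(y^2 + 4).
So |(y^3 + 6y^2 + 4y - 5) + 29| = |y + 6|·|y^2 + 4|.
Require δ ≤ 2. Then |y + 6| < 2 gives |y| < 8, and by the triangle inequality |y^2 + 4| ≤ 8^2 + 4 = 68.
Hence |(y^3 + 6y^2 + 4y - 5) + 29| ≤ 68|y + 6| < ε provided |y + 6| < ε/68.
Take δ = min(2, ε/68). Then 0 < |y + 6| < δ gives both |y + 6| < 2 and |y + 6| < ε/68, so |(y^3 + 6y^2 + 4y - 5) + 29| < ε.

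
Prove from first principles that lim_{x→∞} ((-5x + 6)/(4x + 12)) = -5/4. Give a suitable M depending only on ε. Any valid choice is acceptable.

Suppose ε > 0. We seek M > 0 such that x > M implies |(-5x + 6)/(4x + 12) + 5/4| < ε.
(-5x + 6)/(4x + 12) + 5/4 = (4(-5x + 6) − (-5)(4x + 12)) / (4(4x + 12)) = 84/(4(4x + 12)).
For x > 0 we have 4x + 12 > 4x, so |(-5x + 6)/(4x + 12) + 5/4| = 84/(4(4x + 12)) < 84/(4·4x) = (21/4)/x.
Thus |(-5x + 6)/(4x + 12) + 5/4| < ε whenever x > (21/4)/ε.
Take M = (21/4)/ε. If x > M then |(-5x + 6)/(4x + 12) + 5/4| < (21/4)/x < ε.

M = (21/4)/ε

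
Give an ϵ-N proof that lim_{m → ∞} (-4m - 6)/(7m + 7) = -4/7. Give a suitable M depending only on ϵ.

M = (2/7)/ϵ

Let ϵ > 0 be given. For m ≥ 1, |(-4m - 6)/(7m + 7) + 4/7| = |-14|/(7(7m + 7)) = 14/(7(7m + 7)).
Since 7m + 7 ≥ 7m for m ≥ 1, this is ≤ 14/(7·7m) = (2/7)/m.
So |(-4m - 6)/(7m + 7) + 4/7| < ϵ whenever m > (2/7)/ϵ.
Take M = (2/7)/ϵ. If m > M then |(-4m - 6)/(7m + 7) + 4/7| ≤ (2/7)/m < ϵ.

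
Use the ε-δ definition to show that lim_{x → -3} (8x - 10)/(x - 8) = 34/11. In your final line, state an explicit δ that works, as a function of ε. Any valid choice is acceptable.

Let ε > 0 be given. We want δ > 0 with 0 < |x + 3| < δ ⇒ |(8x - 10)/(x - 8) − (34/11)| < ε.
Combining over a common denominator, (8x - 10)/(x - 8) − (34/11) = [(8x - 10)·(-11) − (-34)·(x - 8)] / [(-11)·(x - 8)] = -54(x + 3) / ((-11)(x - 8)).
So |(8x - 10)/(x - 8) − (34/11)| = 54|x + 3| / (11·|x − 8|).
Require δ ≤ 11/2, so |x − 8| ≥ |-11| − |x + 3| > 11 − 11/2 = 11/2.
Hence |(8x - 10)/(x - 8) − (34/11)| < 54|x + 3|/(11·(11/2)) = (108/121)|x + 3|, which is < ε once |x + 3| < (121/108)ε.
Take δ = min(11/2, (121/108)ε). Then 0 < |x + 3| < δ forces both bounds, so |(8x - 10)/(x - 8) − (34/11)| < ε.

δ = min(11/2, (121/108)ε)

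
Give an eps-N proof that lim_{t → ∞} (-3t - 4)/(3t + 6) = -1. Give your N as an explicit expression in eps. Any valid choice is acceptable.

Let eps > 0. We seek N > 0 such that t > N implies |(-3t - 4)/(3t + 6) + 1| < eps.
(-3t - 4)/(3t + 6) + 1 = (3(-3t - 4) − (-3)(3t + 6)) / (3(3t + 6)) = 6/(3(3t + 6)).
For t > 0 we have 3t + 6 > 3t, so |(-3t - 4)/(3t + 6) + 1| = 6/(3(3t + 6)) < 6/(3·3t) = (2/3)/t.
Thus |(-3t - 4)/(3t + 6) + 1| < eps whenever t > (2/3)/eps.
Take N = (2/3)/eps. If t > N then |(-3t - 4)/(3t + 6) + 1| < (2/3)/t < eps.

N = (2/3)/eps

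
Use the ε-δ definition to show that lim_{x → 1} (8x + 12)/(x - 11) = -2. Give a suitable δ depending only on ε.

Let ε > 0 be given. We want δ > 0 with 0 < |x − 1| < δ ⇒ |(8x + 12)/(x - 11) + 2| < ε.
Combining over a common denominator, (8x + 12)/(x - 11) + 2 = [(8x + 12)·(-10) − 20·(x - 11)] / [(-10)·(x - 11)] = -100(x − 1) / ((-10)(x - 11)).
So |(8x + 12)/(x - 11) + 2| = 100|x − 1| / (10·|x − 11|).
Require δ ≤ 5, so |x − 11| ≥ |-10| − |x − 1| > 10 − 5 = 5.
Hence |(8x + 12)/(x - 11) + 2| < 100|x − 1|/(10·5) = 2|x − 1|, which is < ε once |x − 1| < (1/2)ε.
Take δ = min(5, (1/2)ε). Then 0 < |x − 1| < δ forces both bounds, so |(8x + 12)/(x - 11) + 2| < ε.

δ = min(5, (1/2)ε)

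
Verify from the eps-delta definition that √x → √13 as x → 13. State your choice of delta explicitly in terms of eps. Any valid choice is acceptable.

delta = min(13, √13·eps)

Suppose eps > 0. We want delta > 0 such that 0 < |x − 13| < delta implies |√x − √13| < eps.
Rationalise: √x − √13 = (x − 13)/(√x + √13), so |√x − √13| = |x − 13|/(√x + √13).
Restrict delta ≤ 13 so that |x − 13| < 13 forces x > 0, and then √x + √13 > √13.
Hence |√x − √13| < |x − 13|/√13, which is < eps once |x − 13| < √13·eps.
Take delta = min(13, √13·eps). If 0 < |x − 13| < delta then x > 0 and |√x − √13| < |x − 13|/√13 < eps.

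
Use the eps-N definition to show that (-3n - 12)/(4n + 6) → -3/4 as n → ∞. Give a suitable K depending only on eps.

Suppose eps > 0. For n ≥ 1, |(-3n - 12)/(4n + 6) + 3/4| = |-30|/(4(4n + 6)) = 30/(4(4n + 6)).
Since 4n + 6 ≥ 4n for n ≥ 1, this is ≤ 30/(4·4n) = (15/8)/n.
So |(-3n - 12)/(4n + 6) + 3/4| < eps whenever n > (15/8)/eps.
Take K = (15/8)/eps. If n > K then |(-3n - 12)/(4n + 6) + 3/4| ≤ (15/8)/n < eps.

K = (15/8)/eps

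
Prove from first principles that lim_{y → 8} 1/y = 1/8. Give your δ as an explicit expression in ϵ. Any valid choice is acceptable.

δ = min(4, 32ϵ)

Suppose ϵ > 0. We seek δ > 0 such that 0 < |y − 8| < δ implies |1/y − (1/8)| < ϵ.
|1/y − (1/8)| = |8 − y|/(8·|y|) = |y − 8|/(8|y|).
Require δ ≤ 4 so that |y| > 8 − 4 = 4, hence 8|y| > 32.
Then |1/y − (1/8)| < |y − 8|/32, which is < ϵ when |y − 8| < 32ϵ.
Take δ = min(4, 32ϵ). Then 0 < |y − 8| < δ gives both |y − 8| < 4 and |y − 8| < 32ϵ, so |1/y − (1/8)| < ϵ.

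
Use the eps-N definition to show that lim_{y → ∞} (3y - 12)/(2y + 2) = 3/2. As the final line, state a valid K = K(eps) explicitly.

Fix eps > 0. We seek K > 0 such that y > K implies |(3y - 12)/(2y + 2) − (3/2)| < eps.
(3y - 12)/(2y + 2) − (3/2) = (2(3y - 12) − 3(2y + 2)) / (2(2y + 2)) = -30/(2(2y + 2)).
For y > 0 we have 2y + 2 > 2y, so |(3y - 12)/(2y + 2) − (3/2)| = 30/(2(2y + 2)) < 30/(2·2y) = (15/2)/y.
Thus |(3y - 12)/(2y + 2) − (3/2)| < eps whenever y > (15/2)/eps.
Take K = (15/2)/eps. If y > K then |(3y - 12)/(2y + 2) − (3/2)| < (15/2)/y < eps.

K = (15/2)/eps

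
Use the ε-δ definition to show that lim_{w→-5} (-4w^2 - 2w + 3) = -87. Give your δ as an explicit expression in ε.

Let ε > 0 be given. We want δ > 0 such that 0 < |w + 5| < δ implies |(-4w^2 - 2w + 3) + 87| < ε.
(-4w^2 - 2w + 3) + 87 = -4w^2 - 2w + 90 = (w + 5)(-4w + 18).
So |(-4w^2 - 2w + 3) + 87| = |w + 5|·|-4w + 18|.
Require δ ≤ 1. Then |w + 5| < 1 gives |w| < 6, and by the triangle inequality |-4w + 18| ≤ 4·6 + 18 = 42.
Hence |(-4w^2 - 2w + 3) + 87| ≤ 42|w + 5| < ε provided |w + 5| < ε/42.
Choosing δ = min(1, ε/42) ensures both conditions, hence |(-4w^2 - 2w + 3) + 87| < ε.

δ = min(1, ε/42)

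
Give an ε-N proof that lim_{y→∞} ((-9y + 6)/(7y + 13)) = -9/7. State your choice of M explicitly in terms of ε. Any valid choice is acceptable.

M = (159/49)/ε

Let ε > 0. We seek M > 0 such that y > M implies |(-9y + 6)/(7y + 13) + 9/7| < ε.
(-9y + 6)/(7y + 13) + 9/7 = (7(-9y + 6) − (-9)(7y + 13)) / (7(7y + 13)) = 159/(7(7y + 13)).
For y > 0 we have 7y + 13 > 7y, so |(-9y + 6)/(7y + 13) + 9/7| = 159/(7(7y + 13)) < 159/(7·7y) = (159/49)/y.
Thus |(-9y + 6)/(7y + 13) + 9/7| < ε whenever y > (159/49)/ε.
Take M = (159/49)/ε. If y > M then |(-9y + 6)/(7y + 13) + 9/7| < (159/49)/y < ε.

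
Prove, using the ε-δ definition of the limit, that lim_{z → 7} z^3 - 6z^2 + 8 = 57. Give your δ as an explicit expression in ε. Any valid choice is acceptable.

Let ε > 0 be given. We want δ > 0 such that 0 < |z − 7| < δ implies |(z^3 - 6z^2 + 8) − 57| < ε.
(z^3 - 6z^2 + 8) − 57 = z^3 - 6z^2 - 49 = (z − 7)(z^2 + z + 7).
So |(z^3 - 6z^2 + 8) − 57| = |z − 7|·|z^2 + z + 7|.
Require δ ≤ 1. Then |z − 7| < 1 gives |z| < 8, and by the triangle inequality |z^2 + z + 7| ≤ 8^2 + 8 + 7 = 79.
Hence |(z^3 - 6z^2 + 8) − 57| ≤ 79|z − 7| < ε provided |z − 7| < ε/79.
Choosing δ = min(1, ε/79) ensures both conditions, hence |(z^3 - 6z^2 + 8) − 57| < ε.

δ = min(1, ε/79)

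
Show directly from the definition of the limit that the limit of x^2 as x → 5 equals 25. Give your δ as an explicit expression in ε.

Let ε > 0 be given. We seek δ > 0 with 0 < |x − 5| < δ ⇒ |x^2 − 25| < ε.
Factor: x^2 − 25 = (x − 5)(x + 5), so |x^2 − 25| = |x − 5|·|x + 5|.
Impose δ ≤ 2 so that |x| < 7; then |x + 5| ≤ 12.
Hence |x^2 − 25| ≤ 12|x − 5|, which is < ε once |x − 5| < ε/12.
Take δ = min(2, ε/12). If 0 < |x − 5| < δ then both bounds hold and |x^2 − 25| ≤ 12|x − 5| < 12·(ε/12) = ε.

δ = min(2, ε/12)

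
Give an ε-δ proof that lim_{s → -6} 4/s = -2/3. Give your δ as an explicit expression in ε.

δ = min(3, (9/2)ε)

Let ε > 0. We seek δ > 0 such that 0 < |s + 6| < δ implies |4/s + 2/3| < ε.
|4/s + 2/3| = 4·|-6 − s|/(6·|s|) = 4|s + 6|/(6|s|).
Require δ ≤ 3 so that |s| > 6 − 3 = 3, hence 6|s| > 18.
Then |4/s + 2/3| < 4|s + 6|/18, which is < ε when |s + 6| < (9/2)ε.
Take δ = min(3, (9/2)ε). Then 0 < |s + 6| < δ gives both |s + 6| < 3 and |s + 6| < (9/2)ε, so |4/s + 2/3| < ε.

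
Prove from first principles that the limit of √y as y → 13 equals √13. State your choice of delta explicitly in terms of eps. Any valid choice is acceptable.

delta = min(13, √13·eps)

Fix eps > 0. We want delta > 0 such that 0 < |y − 13| < delta implies |√y − √13| < eps.
Rationalise: √y − √13 = (y − 13)/(√y + √13), so |√y − √13| = |y − 13|/(√y + √13).
Restrict delta ≤ 13 so that |y − 13| < 13 forces y > 0, and then √y + √13 > √13.
Hence |√y − √13| < |y − 13|/√13, which is < eps once |y − 13| < √13·eps.
Take delta = min(13, √13·eps). If 0 < |y − 13| < delta then y > 0 and |√y − √13| < |y − 13|/√13 < eps.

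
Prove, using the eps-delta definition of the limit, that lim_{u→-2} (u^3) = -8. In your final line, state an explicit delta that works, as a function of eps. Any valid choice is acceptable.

Fix eps > 0. We seek delta > 0 with 0 < |u + 2| < delta ⇒ |u^3 + 8| < eps.
Factor: u^3 + 8 = (u + 2)(u^2 - 2u + 4), so |u^3 + 8| = |u + 2|·|u^2 - 2u + 4|.
Impose delta ≤ 1 so that |u| < 3; then |u^2 - 2u + 4| ≤ 19.
Hence |u^3 + 8| ≤ 19|u + 2|, which is < eps once |u + 2| < eps/19.
Take delta = min(1, eps/19). If 0 < |u + 2| < delta then both bounds hold and |u^3 + 8| ≤ 19|u + 2| < 19·(eps/19) = eps.

delta = min(1, eps/19)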